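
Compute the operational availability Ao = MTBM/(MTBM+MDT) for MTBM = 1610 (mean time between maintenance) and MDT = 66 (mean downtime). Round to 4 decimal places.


MTBM = 1610
MDT = 66
MTBM + MDT = 1676
Ao = 1610 / 1676
Ao = 0.9606

0.9606


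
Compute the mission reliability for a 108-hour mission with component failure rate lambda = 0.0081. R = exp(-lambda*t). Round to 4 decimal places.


lambda = 0.0081
mission_time = 108
lambda * t = 0.0081 * 108 = 0.8748
R = exp(-0.8748)
R = 0.4169

0.4169


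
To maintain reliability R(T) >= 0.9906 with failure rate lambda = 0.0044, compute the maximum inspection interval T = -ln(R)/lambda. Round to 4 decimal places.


R_target = 0.9906
lambda = 0.0044
-ln(0.9906) = 0.0094
T = 0.0094 / 0.0044
T = 2.1465

2.1465


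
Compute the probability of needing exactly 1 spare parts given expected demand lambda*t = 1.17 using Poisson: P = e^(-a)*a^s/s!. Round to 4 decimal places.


a = 1.17, s = 1
e^(-a) = e^(-1.17) = 0.3104
a^s = 1.17^1 = 1.17
s! = 1
P = 0.3104 * 1.17 / 1
P = 0.3631

0.3631


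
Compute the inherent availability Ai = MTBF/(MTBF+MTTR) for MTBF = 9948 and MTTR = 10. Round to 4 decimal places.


MTBF = 9948
MTTR = 10
MTBF + MTTR = 9958
Ai = 9948 / 9958
Ai = 0.999

0.999


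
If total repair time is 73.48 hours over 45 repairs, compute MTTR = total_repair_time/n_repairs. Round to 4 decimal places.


total_repair_time = 73.48
n_repairs = 45
MTTR = 73.48 / 45
MTTR = 1.6329

1.6329


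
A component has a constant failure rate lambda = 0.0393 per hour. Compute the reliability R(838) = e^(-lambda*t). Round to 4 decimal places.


lambda = 0.0393
t = 838
lambda * t = 32.9334
R(t) = e^(-32.9334)
R(t) = 0.0

0.0


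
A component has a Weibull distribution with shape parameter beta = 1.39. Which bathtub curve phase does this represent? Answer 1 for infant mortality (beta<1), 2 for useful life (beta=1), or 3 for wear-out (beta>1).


beta = 1.39
Compare beta to 1:
beta < 1 => infant mortality (phase 1)
beta = 1 => useful life (phase 2)
beta > 1 => wear-out (phase 3)
Since beta = 1.39, this is wear-out (increasing failure rate)
Phase = 3

3


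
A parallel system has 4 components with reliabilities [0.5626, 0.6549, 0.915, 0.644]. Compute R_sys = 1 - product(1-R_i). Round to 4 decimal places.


Components: [0.5626, 0.6549, 0.915, 0.644]
(1 - 0.5626) = 0.4374, running product = 0.4374
(1 - 0.6549) = 0.3451, running product = 0.1509
(1 - 0.915) = 0.085, running product = 0.0128
(1 - 0.644) = 0.356, running product = 0.0046
Product of (1-R_i) = 0.0046
R_sys = 1 - 0.0046 = 0.9954

0.9954


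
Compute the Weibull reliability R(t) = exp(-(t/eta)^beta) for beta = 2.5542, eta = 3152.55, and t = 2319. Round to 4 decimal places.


beta = 2.5542, eta = 3152.55, t = 2319
t/eta = 2319 / 3152.55 = 0.7356
(t/eta)^beta = 0.7356^2.5542 = 0.4564
R(t) = exp(-0.4564)
R(t) = 0.6335

0.6335


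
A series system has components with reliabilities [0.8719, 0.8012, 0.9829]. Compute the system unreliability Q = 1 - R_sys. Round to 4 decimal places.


Components: [0.8719, 0.8012, 0.9829]
After component 1: product = 0.8719
After component 2: product = 0.6986
After component 3: product = 0.6866
R_sys = 0.6866
Q = 1 - 0.6866 = 0.3134

0.3134


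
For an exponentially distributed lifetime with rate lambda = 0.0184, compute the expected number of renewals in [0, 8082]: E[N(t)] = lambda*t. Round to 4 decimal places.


lambda = 0.0184
t = 8082
E[N(t)] = lambda * t
E[N(t)] = 0.0184 * 8082
E[N(t)] = 148.7088

148.7088


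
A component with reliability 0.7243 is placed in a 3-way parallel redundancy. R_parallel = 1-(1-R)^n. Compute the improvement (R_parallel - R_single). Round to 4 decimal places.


R_single = 0.7243, n = 3
1 - R_single = 0.2757
(1 - R_single)^n = 0.2757^3 = 0.021
R_parallel = 1 - 0.021 = 0.979
Improvement = 0.979 - 0.7243
Improvement = 0.2547

0.2547


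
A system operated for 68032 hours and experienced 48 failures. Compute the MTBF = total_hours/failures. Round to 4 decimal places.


total_hours = 68032
failures = 48
MTBF = 68032 / 48
MTBF = 1417.3333

1417.3333


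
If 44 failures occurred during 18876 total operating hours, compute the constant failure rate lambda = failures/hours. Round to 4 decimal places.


failures = 44
total_hours = 18876
lambda = 44 / 18876
lambda = 0.0023

0.0023


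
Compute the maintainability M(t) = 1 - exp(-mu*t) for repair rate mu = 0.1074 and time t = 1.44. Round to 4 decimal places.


mu = 0.1074, t = 1.44
mu * t = 0.1074 * 1.44 = 0.1547
exp(-0.1547) = 0.8567
M(t) = 1 - 0.8567
M(t) = 0.1433

0.1433


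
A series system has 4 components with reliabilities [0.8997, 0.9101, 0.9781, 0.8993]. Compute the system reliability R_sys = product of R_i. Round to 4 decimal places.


Components: [0.8997, 0.9101, 0.9781, 0.8993]
After component 1 (R=0.8997): product = 0.8997
After component 2 (R=0.9101): product = 0.8188
After component 3 (R=0.9781): product = 0.8009
After component 4 (R=0.8993): product = 0.7202
R_sys = 0.7202

0.7202


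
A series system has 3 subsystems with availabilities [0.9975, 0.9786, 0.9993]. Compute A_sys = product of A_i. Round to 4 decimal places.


Subsystems: [0.9975, 0.9786, 0.9993]
After subsystem 1 (A=0.9975): product = 0.9975
After subsystem 2 (A=0.9786): product = 0.9762
After subsystem 3 (A=0.9993): product = 0.9755
A_sys = 0.9755

0.9755


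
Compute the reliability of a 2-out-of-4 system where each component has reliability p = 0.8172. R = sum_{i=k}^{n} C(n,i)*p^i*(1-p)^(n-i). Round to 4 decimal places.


k = 2, n = 4, p = 0.8172
i=2: C(4,2)=6 * 0.8172^2 * 0.1828^2 = 0.1339
i=3: C(4,3)=4 * 0.8172^3 * 0.1828^1 = 0.399
i=4: C(4,4)=1 * 0.8172^4 * 0.1828^0 = 0.446
R = sum of terms = 0.9789

0.9789


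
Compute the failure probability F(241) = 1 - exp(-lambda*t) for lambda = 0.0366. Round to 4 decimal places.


lambda = 0.0366, t = 241
lambda * t = 8.8206
exp(-8.8206) = 0.0001
F(t) = 1 - 0.0001
F(t) = 0.9999

0.9999


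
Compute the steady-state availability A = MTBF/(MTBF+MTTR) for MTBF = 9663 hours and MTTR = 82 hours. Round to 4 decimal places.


MTBF = 9663
MTTR = 82
MTBF + MTTR = 9745
A = 9663 / 9745
A = 0.9916

0.9916


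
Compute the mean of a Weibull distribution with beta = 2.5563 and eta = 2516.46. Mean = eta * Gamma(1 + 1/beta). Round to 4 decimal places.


beta = 2.5563, eta = 2516.46
1/beta = 0.3912
1 + 1/beta = 1.3912
Gamma(1.3912) = 0.8878
Mean = 2516.46 * 0.8878
Mean = 2234.0608

2234.0608


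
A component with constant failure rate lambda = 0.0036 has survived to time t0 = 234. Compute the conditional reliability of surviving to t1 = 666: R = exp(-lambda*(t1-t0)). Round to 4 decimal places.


lambda = 0.0036
t0 = 234, t1 = 666
t1 - t0 = 432
lambda * (t1-t0) = 0.0036 * 432 = 1.5552
R = exp(-1.5552)
R = 0.2111

0.2111


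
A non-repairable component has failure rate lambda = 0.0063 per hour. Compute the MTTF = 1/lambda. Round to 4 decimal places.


lambda = 0.0063
MTTF = 1 / 0.0063
MTTF = 158.7302

158.7302


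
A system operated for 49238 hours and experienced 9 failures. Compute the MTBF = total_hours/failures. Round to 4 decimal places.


total_hours = 49238
failures = 9
MTBF = 49238 / 9
MTBF = 5470.8889

5470.8889


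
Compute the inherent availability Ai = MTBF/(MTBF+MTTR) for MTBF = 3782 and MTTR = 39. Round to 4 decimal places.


MTBF = 3782
MTTR = 39
MTBF + MTTR = 3821
Ai = 3782 / 3821
Ai = 0.9898

0.9898


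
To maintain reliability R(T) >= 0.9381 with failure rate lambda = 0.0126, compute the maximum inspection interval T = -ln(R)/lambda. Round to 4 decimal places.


R_target = 0.9381
lambda = 0.0126
-ln(0.9381) = 0.0639
T = 0.0639 / 0.0126
T = 5.0713

5.0713


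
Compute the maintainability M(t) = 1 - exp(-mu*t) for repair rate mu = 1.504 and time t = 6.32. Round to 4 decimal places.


mu = 1.504, t = 6.32
mu * t = 1.504 * 6.32 = 9.5053
exp(-9.5053) = 0.0001
M(t) = 1 - 0.0001
M(t) = 0.9999

0.9999


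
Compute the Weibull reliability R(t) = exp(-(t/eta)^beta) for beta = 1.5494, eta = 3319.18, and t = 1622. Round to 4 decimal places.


beta = 1.5494, eta = 3319.18, t = 1622
t/eta = 1622 / 3319.18 = 0.4887
(t/eta)^beta = 0.4887^1.5494 = 0.3297
R(t) = exp(-0.3297)
R(t) = 0.7191

0.7191


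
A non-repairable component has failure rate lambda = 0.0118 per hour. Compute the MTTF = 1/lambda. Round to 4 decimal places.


lambda = 0.0118
MTTF = 1 / 0.0118
MTTF = 84.7458

84.7458


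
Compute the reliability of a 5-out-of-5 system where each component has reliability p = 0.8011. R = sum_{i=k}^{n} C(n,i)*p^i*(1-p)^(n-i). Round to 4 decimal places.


k = 5, n = 5, p = 0.8011
i=5: C(5,5)=1 * 0.8011^5 * 0.1989^0 = 0.3299
R = sum of terms = 0.3299

0.3299


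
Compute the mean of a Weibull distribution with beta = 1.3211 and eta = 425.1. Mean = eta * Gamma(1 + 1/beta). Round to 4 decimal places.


beta = 1.3211, eta = 425.1
1/beta = 0.7569
1 + 1/beta = 1.7569
Gamma(1.7569) = 0.9207
Mean = 425.1 * 0.9207
Mean = 391.3727

391.3727


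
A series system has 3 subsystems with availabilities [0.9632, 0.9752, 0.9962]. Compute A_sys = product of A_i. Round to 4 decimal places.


Subsystems: [0.9632, 0.9752, 0.9962]
After subsystem 1 (A=0.9632): product = 0.9632
After subsystem 2 (A=0.9752): product = 0.9393
After subsystem 3 (A=0.9962): product = 0.9357
A_sys = 0.9357

0.9357


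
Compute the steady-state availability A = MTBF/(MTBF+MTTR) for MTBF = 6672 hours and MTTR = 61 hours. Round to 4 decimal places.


MTBF = 6672
MTTR = 61
MTBF + MTTR = 6733
A = 6672 / 6733
A = 0.9909

0.9909


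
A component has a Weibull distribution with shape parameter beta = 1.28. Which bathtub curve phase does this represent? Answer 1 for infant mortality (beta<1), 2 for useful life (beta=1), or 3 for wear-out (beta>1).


beta = 1.28
Compare beta to 1:
beta < 1 => infant mortality (phase 1)
beta = 1 => useful life (phase 2)
beta > 1 => wear-out (phase 3)
Since beta = 1.28, this is wear-out (increasing failure rate)
Phase = 3

3


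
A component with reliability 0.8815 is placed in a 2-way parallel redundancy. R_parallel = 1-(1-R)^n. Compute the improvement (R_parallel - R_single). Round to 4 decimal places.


R_single = 0.8815, n = 2
1 - R_single = 0.1185
(1 - R_single)^n = 0.1185^2 = 0.014
R_parallel = 1 - 0.014 = 0.986
Improvement = 0.986 - 0.8815
Improvement = 0.1045

0.1045


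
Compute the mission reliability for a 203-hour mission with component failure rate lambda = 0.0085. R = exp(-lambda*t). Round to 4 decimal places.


lambda = 0.0085
mission_time = 203
lambda * t = 0.0085 * 203 = 1.7255
R = exp(-1.7255)
R = 0.1781

0.1781


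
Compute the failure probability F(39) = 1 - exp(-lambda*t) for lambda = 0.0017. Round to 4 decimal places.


lambda = 0.0017, t = 39
lambda * t = 0.0663
exp(-0.0663) = 0.9359
F(t) = 1 - 0.9359
F(t) = 0.0641

0.0641


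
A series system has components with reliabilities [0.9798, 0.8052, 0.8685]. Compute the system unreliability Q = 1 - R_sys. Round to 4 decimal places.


Components: [0.9798, 0.8052, 0.8685]
After component 1: product = 0.9798
After component 2: product = 0.7889
After component 3: product = 0.6852
R_sys = 0.6852
Q = 1 - 0.6852 = 0.3148

0.3148


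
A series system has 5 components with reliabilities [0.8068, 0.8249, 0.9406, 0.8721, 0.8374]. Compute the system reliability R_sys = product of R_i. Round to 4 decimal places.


Components: [0.8068, 0.8249, 0.9406, 0.8721, 0.8374]
After component 1 (R=0.8068): product = 0.8068
After component 2 (R=0.8249): product = 0.6655
After component 3 (R=0.9406): product = 0.626
After component 4 (R=0.8721): product = 0.5459
After component 5 (R=0.8374): product = 0.4572
R_sys = 0.4572

0.4572


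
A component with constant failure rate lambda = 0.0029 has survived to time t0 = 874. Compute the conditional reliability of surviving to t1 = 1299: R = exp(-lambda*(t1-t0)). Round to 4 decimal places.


lambda = 0.0029
t0 = 874, t1 = 1299
t1 - t0 = 425
lambda * (t1-t0) = 0.0029 * 425 = 1.2325
R = exp(-1.2325)
R = 0.2916

0.2916


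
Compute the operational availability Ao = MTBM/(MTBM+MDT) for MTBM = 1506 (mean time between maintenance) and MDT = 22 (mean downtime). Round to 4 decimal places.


MTBM = 1506
MDT = 22
MTBM + MDT = 1528
Ao = 1506 / 1528
Ao = 0.9856

0.9856


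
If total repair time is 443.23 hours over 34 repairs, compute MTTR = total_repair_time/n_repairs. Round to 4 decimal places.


total_repair_time = 443.23
n_repairs = 34
MTTR = 443.23 / 34
MTTR = 13.0362

13.0362


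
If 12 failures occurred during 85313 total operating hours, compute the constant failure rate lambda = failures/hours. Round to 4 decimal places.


failures = 12
total_hours = 85313
lambda = 12 / 85313
lambda = 0.0001

0.0001


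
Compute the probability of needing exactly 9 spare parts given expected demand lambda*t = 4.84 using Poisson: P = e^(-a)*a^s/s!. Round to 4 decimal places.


a = 4.84, s = 9
e^(-a) = e^(-4.84) = 0.0079
a^s = 4.84^9 = 1457498.9642
s! = 362880
P = 0.0079 * 1457498.9642 / 362880
P = 0.0318

0.0318


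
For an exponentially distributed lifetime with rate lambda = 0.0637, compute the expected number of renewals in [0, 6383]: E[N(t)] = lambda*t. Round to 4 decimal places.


lambda = 0.0637
t = 6383
E[N(t)] = lambda * t
E[N(t)] = 0.0637 * 6383
E[N(t)] = 406.5971

406.5971


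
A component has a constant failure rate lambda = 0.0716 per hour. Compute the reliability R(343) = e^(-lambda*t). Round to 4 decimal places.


lambda = 0.0716
t = 343
lambda * t = 24.5588
R(t) = e^(-24.5588)
R(t) = 0.0

0.0


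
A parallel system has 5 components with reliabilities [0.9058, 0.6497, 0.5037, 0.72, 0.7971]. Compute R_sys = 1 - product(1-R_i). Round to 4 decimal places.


Components: [0.9058, 0.6497, 0.5037, 0.72, 0.7971]
(1 - 0.9058) = 0.0942, running product = 0.0942
(1 - 0.6497) = 0.3503, running product = 0.033
(1 - 0.5037) = 0.4963, running product = 0.0164
(1 - 0.72) = 0.28, running product = 0.0046
(1 - 0.7971) = 0.2029, running product = 0.0009
Product of (1-R_i) = 0.0009
R_sys = 1 - 0.0009 = 0.9991

0.9991


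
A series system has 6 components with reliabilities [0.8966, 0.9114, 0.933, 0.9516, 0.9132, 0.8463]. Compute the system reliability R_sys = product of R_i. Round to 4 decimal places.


Components: [0.8966, 0.9114, 0.933, 0.9516, 0.9132, 0.8463]
After component 1 (R=0.8966): product = 0.8966
After component 2 (R=0.9114): product = 0.8172
After component 3 (R=0.933): product = 0.7624
After component 4 (R=0.9516): product = 0.7255
After component 5 (R=0.9132): product = 0.6625
After component 6 (R=0.8463): product = 0.5607
R_sys = 0.5607

0.5607


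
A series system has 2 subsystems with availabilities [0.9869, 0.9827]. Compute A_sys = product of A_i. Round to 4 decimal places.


Subsystems: [0.9869, 0.9827]
After subsystem 1 (A=0.9869): product = 0.9869
After subsystem 2 (A=0.9827): product = 0.9698
A_sys = 0.9698

0.9698


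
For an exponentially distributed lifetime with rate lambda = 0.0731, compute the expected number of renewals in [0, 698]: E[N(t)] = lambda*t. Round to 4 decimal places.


lambda = 0.0731
t = 698
E[N(t)] = lambda * t
E[N(t)] = 0.0731 * 698
E[N(t)] = 51.0238

51.0238


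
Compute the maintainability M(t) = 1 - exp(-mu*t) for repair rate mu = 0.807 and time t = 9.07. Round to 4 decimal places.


mu = 0.807, t = 9.07
mu * t = 0.807 * 9.07 = 7.3195
exp(-7.3195) = 0.0007
M(t) = 1 - 0.0007
M(t) = 0.9993

0.9993


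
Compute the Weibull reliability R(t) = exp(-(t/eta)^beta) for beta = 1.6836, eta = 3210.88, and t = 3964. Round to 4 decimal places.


beta = 1.6836, eta = 3210.88, t = 3964
t/eta = 3964 / 3210.88 = 1.2346
(t/eta)^beta = 1.2346^1.6836 = 1.4258
R(t) = exp(-1.4258)
R(t) = 0.2403

0.2403


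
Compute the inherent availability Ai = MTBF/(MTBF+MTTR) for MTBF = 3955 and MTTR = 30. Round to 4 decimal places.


MTBF = 3955
MTTR = 30
MTBF + MTTR = 3985
Ai = 3955 / 3985
Ai = 0.9925

0.9925


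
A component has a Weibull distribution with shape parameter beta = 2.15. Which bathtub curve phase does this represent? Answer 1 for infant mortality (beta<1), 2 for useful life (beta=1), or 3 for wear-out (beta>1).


beta = 2.15
Compare beta to 1:
beta < 1 => infant mortality (phase 1)
beta = 1 => useful life (phase 2)
beta > 1 => wear-out (phase 3)
Since beta = 2.15, this is wear-out (increasing failure rate)
Phase = 3

3


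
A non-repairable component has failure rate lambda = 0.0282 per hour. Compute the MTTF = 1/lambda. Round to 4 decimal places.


lambda = 0.0282
MTTF = 1 / 0.0282
MTTF = 35.461

35.461


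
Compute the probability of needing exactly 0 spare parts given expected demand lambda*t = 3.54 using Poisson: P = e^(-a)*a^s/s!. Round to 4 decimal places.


a = 3.54, s = 0
e^(-a) = e^(-3.54) = 0.029
a^s = 3.54^0 = 1.0
s! = 1
P = 0.029 * 1.0 / 1
P = 0.029

0.029


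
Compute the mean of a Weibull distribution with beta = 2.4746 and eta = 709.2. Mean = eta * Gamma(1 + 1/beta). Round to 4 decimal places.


beta = 2.4746, eta = 709.2
1/beta = 0.4041
1 + 1/beta = 1.4041
Gamma(1.4041) = 0.887
Mean = 709.2 * 0.887
Mean = 629.0944

629.0944


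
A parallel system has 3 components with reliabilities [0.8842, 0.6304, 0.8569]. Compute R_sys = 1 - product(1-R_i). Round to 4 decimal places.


Components: [0.8842, 0.6304, 0.8569]
(1 - 0.8842) = 0.1158, running product = 0.1158
(1 - 0.6304) = 0.3696, running product = 0.0428
(1 - 0.8569) = 0.1431, running product = 0.0061
Product of (1-R_i) = 0.0061
R_sys = 1 - 0.0061 = 0.9939

0.9939


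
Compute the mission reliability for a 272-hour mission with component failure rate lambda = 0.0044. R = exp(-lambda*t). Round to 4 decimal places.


lambda = 0.0044
mission_time = 272
lambda * t = 0.0044 * 272 = 1.1968
R = exp(-1.1968)
R = 0.3022

0.3022


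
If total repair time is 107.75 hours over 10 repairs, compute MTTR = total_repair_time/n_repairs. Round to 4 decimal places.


total_repair_time = 107.75
n_repairs = 10
MTTR = 107.75 / 10
MTTR = 10.775

10.775


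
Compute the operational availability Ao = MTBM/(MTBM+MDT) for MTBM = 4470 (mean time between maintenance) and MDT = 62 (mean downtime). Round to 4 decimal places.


MTBM = 4470
MDT = 62
MTBM + MDT = 4532
Ao = 4470 / 4532
Ao = 0.9863

0.9863


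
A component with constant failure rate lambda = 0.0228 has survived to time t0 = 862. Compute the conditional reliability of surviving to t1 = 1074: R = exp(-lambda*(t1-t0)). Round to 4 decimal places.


lambda = 0.0228
t0 = 862, t1 = 1074
t1 - t0 = 212
lambda * (t1-t0) = 0.0228 * 212 = 4.8336
R = exp(-4.8336)
R = 0.008

0.008


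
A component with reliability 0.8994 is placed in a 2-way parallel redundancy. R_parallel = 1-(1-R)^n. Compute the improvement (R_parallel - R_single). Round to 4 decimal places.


R_single = 0.8994, n = 2
1 - R_single = 0.1006
(1 - R_single)^n = 0.1006^2 = 0.0101
R_parallel = 1 - 0.0101 = 0.9899
Improvement = 0.9899 - 0.8994
Improvement = 0.0905

0.0905


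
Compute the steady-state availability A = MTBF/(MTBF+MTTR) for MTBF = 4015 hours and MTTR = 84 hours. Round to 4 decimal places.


MTBF = 4015
MTTR = 84
MTBF + MTTR = 4099
A = 4015 / 4099
A = 0.9795

0.9795


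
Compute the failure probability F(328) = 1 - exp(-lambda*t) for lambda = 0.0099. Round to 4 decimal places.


lambda = 0.0099, t = 328
lambda * t = 3.2472
exp(-3.2472) = 0.0389
F(t) = 1 - 0.0389
F(t) = 0.9611

0.9611


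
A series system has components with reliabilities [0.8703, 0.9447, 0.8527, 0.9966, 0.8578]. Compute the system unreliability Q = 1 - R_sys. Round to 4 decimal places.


Components: [0.8703, 0.9447, 0.8527, 0.9966, 0.8578]
After component 1: product = 0.8703
After component 2: product = 0.8222
After component 3: product = 0.7011
After component 4: product = 0.6987
After component 5: product = 0.5993
R_sys = 0.5993
Q = 1 - 0.5993 = 0.4007

0.4007


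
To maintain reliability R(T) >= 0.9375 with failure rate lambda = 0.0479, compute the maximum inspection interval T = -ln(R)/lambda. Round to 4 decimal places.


R_target = 0.9375
lambda = 0.0479
-ln(0.9375) = 0.0645
T = 0.0645 / 0.0479
T = 1.3474

1.3474


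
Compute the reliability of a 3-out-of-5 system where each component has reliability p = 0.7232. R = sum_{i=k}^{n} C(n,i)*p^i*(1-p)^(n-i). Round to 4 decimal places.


k = 3, n = 5, p = 0.7232
i=3: C(5,3)=10 * 0.7232^3 * 0.2768^2 = 0.2898
i=4: C(5,4)=5 * 0.7232^4 * 0.2768^1 = 0.3786
i=5: C(5,5)=1 * 0.7232^5 * 0.2768^0 = 0.1978
R = sum of terms = 0.8662

0.8662


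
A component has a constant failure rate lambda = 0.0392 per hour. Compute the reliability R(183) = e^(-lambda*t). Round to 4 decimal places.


lambda = 0.0392
t = 183
lambda * t = 7.1736
R(t) = e^(-7.1736)
R(t) = 0.0008

0.0008


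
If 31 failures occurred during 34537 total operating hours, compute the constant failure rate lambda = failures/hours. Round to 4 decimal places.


failures = 31
total_hours = 34537
lambda = 31 / 34537
lambda = 0.0009

0.0009


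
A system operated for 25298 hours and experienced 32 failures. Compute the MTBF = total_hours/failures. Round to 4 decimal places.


total_hours = 25298
failures = 32
MTBF = 25298 / 32
MTBF = 790.5625

790.5625


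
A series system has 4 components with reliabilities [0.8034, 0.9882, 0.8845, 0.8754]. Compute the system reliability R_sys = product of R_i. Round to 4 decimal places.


Components: [0.8034, 0.9882, 0.8845, 0.8754]
After component 1 (R=0.8034): product = 0.8034
After component 2 (R=0.9882): product = 0.7939
After component 3 (R=0.8845): product = 0.7022
After component 4 (R=0.8754): product = 0.6147
R_sys = 0.6147

0.6147


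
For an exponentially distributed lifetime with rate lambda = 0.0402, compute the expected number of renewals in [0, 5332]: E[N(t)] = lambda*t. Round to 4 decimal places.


lambda = 0.0402
t = 5332
E[N(t)] = lambda * t
E[N(t)] = 0.0402 * 5332
E[N(t)] = 214.3464

214.3464


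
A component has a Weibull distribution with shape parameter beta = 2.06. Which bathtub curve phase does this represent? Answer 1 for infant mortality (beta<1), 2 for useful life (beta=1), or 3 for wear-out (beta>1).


beta = 2.06
Compare beta to 1:
beta < 1 => infant mortality (phase 1)
beta = 1 => useful life (phase 2)
beta > 1 => wear-out (phase 3)
Since beta = 2.06, this is wear-out (increasing failure rate)
Phase = 3

3


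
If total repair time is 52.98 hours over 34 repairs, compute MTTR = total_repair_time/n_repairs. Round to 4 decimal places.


total_repair_time = 52.98
n_repairs = 34
MTTR = 52.98 / 34
MTTR = 1.5582

1.5582


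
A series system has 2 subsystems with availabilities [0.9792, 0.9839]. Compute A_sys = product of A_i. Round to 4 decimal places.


Subsystems: [0.9792, 0.9839]
After subsystem 1 (A=0.9792): product = 0.9792
After subsystem 2 (A=0.9839): product = 0.9634
A_sys = 0.9634

0.9634


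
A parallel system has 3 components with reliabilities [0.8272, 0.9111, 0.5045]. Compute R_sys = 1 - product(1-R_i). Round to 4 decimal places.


Components: [0.8272, 0.9111, 0.5045]
(1 - 0.8272) = 0.1728, running product = 0.1728
(1 - 0.9111) = 0.0889, running product = 0.0154
(1 - 0.5045) = 0.4955, running product = 0.0076
Product of (1-R_i) = 0.0076
R_sys = 1 - 0.0076 = 0.9924

0.9924


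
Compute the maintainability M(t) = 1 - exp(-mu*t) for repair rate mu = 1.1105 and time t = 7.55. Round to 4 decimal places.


mu = 1.1105, t = 7.55
mu * t = 1.1105 * 7.55 = 8.3843
exp(-8.3843) = 0.0002
M(t) = 1 - 0.0002
M(t) = 0.9998

0.9998


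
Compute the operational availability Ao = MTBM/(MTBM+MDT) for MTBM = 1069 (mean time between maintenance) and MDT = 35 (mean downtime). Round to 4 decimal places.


MTBM = 1069
MDT = 35
MTBM + MDT = 1104
Ao = 1069 / 1104
Ao = 0.9683

0.9683


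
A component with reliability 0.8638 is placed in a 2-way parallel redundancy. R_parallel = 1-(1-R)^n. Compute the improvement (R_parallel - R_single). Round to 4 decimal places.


R_single = 0.8638, n = 2
1 - R_single = 0.1362
(1 - R_single)^n = 0.1362^2 = 0.0186
R_parallel = 1 - 0.0186 = 0.9814
Improvement = 0.9814 - 0.8638
Improvement = 0.1176

0.1176


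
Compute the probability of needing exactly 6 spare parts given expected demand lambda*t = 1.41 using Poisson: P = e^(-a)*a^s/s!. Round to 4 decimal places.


a = 1.41, s = 6
e^(-a) = e^(-1.41) = 0.2441
a^s = 1.41^6 = 7.858
s! = 720
P = 0.2441 * 7.858 / 720
P = 0.0027

0.0027


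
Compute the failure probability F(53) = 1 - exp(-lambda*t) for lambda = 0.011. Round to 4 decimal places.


lambda = 0.011, t = 53
lambda * t = 0.583
exp(-0.583) = 0.5582
F(t) = 1 - 0.5582
F(t) = 0.4418

0.4418


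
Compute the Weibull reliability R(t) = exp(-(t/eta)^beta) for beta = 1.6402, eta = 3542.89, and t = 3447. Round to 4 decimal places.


beta = 1.6402, eta = 3542.89, t = 3447
t/eta = 3447 / 3542.89 = 0.9729
(t/eta)^beta = 0.9729^1.6402 = 0.956
R(t) = exp(-0.956)
R(t) = 0.3844

0.3844


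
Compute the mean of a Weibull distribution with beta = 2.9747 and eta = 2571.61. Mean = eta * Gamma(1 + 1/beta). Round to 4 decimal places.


beta = 2.9747, eta = 2571.61
1/beta = 0.3362
1 + 1/beta = 1.3362
Gamma(1.3362) = 0.8926
Mean = 2571.61 * 0.8926
Mean = 2295.5457

2295.5457


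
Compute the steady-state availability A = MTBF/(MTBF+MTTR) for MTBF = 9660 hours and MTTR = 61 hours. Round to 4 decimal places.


MTBF = 9660
MTTR = 61
MTBF + MTTR = 9721
A = 9660 / 9721
A = 0.9937

0.9937


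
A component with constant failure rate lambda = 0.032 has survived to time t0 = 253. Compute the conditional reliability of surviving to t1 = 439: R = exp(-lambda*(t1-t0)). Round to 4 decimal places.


lambda = 0.032
t0 = 253, t1 = 439
t1 - t0 = 186
lambda * (t1-t0) = 0.032 * 186 = 5.952
R = exp(-5.952)
R = 0.0026

0.0026


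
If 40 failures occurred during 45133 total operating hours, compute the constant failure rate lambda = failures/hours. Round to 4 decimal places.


failures = 40
total_hours = 45133
lambda = 40 / 45133
lambda = 0.0009

0.0009


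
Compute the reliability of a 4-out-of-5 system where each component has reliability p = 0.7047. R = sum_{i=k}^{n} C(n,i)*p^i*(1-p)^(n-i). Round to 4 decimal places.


k = 4, n = 5, p = 0.7047
i=4: C(5,4)=5 * 0.7047^4 * 0.2953^1 = 0.3641
i=5: C(5,5)=1 * 0.7047^5 * 0.2953^0 = 0.1738
R = sum of terms = 0.5379

0.5379


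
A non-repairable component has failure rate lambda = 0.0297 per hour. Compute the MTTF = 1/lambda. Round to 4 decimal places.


lambda = 0.0297
MTTF = 1 / 0.0297
MTTF = 33.67

33.67


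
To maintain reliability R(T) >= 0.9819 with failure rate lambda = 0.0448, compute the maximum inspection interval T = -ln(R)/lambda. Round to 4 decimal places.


R_target = 0.9819
lambda = 0.0448
-ln(0.9819) = 0.0183
T = 0.0183 / 0.0448
T = 0.4077

0.4077


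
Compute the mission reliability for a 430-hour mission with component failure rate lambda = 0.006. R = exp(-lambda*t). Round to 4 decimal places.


lambda = 0.006
mission_time = 430
lambda * t = 0.006 * 430 = 2.58
R = exp(-2.58)
R = 0.0758

0.0758


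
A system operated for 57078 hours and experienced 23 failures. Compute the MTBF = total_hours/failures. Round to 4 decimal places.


total_hours = 57078
failures = 23
MTBF = 57078 / 23
MTBF = 2481.6522

2481.6522


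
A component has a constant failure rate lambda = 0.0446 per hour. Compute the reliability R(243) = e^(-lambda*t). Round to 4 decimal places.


lambda = 0.0446
t = 243
lambda * t = 10.8378
R(t) = e^(-10.8378)
R(t) = 0.0

0.0


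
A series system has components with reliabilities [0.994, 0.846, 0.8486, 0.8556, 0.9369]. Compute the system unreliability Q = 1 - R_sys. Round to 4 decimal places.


Components: [0.994, 0.846, 0.8486, 0.8556, 0.9369]
After component 1: product = 0.994
After component 2: product = 0.8409
After component 3: product = 0.7136
After component 4: product = 0.6106
After component 5: product = 0.572
R_sys = 0.572
Q = 1 - 0.572 = 0.428

0.428


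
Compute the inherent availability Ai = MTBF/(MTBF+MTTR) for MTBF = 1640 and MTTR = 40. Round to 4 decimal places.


MTBF = 1640
MTTR = 40
MTBF + MTTR = 1680
Ai = 1640 / 1680
Ai = 0.9762

0.9762


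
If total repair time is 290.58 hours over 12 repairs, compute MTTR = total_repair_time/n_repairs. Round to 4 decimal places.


total_repair_time = 290.58
n_repairs = 12
MTTR = 290.58 / 12
MTTR = 24.215

24.215


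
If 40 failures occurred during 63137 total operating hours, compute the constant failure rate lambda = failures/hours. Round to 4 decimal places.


failures = 40
total_hours = 63137
lambda = 40 / 63137
lambda = 0.0006

0.0006


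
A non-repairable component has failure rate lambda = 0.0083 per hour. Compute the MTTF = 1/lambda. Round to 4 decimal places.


lambda = 0.0083
MTTF = 1 / 0.0083
MTTF = 120.4819

120.4819


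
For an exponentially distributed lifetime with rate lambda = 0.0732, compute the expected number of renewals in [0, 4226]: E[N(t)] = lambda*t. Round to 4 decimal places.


lambda = 0.0732
t = 4226
E[N(t)] = lambda * t
E[N(t)] = 0.0732 * 4226
E[N(t)] = 309.3432

309.3432


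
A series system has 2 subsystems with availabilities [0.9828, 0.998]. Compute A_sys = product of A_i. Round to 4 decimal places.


Subsystems: [0.9828, 0.998]
After subsystem 1 (A=0.9828): product = 0.9828
After subsystem 2 (A=0.998): product = 0.9808
A_sys = 0.9808

0.9808


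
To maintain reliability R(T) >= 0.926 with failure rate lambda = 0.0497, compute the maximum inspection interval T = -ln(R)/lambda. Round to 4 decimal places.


R_target = 0.926
lambda = 0.0497
-ln(0.926) = 0.0769
T = 0.0769 / 0.0497
T = 1.5469

1.5469


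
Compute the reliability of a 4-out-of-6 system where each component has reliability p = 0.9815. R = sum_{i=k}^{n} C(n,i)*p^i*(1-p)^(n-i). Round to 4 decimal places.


k = 4, n = 6, p = 0.9815
i=4: C(6,4)=15 * 0.9815^4 * 0.0185^2 = 0.0048
i=5: C(6,5)=6 * 0.9815^5 * 0.0185^1 = 0.1011
i=6: C(6,6)=1 * 0.9815^6 * 0.0185^0 = 0.894
R = sum of terms = 0.9999

0.9999


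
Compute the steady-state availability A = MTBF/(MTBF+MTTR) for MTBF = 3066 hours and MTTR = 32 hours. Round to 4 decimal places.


MTBF = 3066
MTTR = 32
MTBF + MTTR = 3098
A = 3066 / 3098
A = 0.9897

0.9897


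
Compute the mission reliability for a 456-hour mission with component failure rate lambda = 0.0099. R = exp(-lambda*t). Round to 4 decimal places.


lambda = 0.0099
mission_time = 456
lambda * t = 0.0099 * 456 = 4.5144
R = exp(-4.5144)
R = 0.011

0.011


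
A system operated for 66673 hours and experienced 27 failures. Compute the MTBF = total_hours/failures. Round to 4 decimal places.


total_hours = 66673
failures = 27
MTBF = 66673 / 27
MTBF = 2469.3704

2469.3704


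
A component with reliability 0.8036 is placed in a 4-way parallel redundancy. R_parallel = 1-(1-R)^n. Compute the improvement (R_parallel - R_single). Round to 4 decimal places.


R_single = 0.8036, n = 4
1 - R_single = 0.1964
(1 - R_single)^n = 0.1964^4 = 0.0015
R_parallel = 1 - 0.0015 = 0.9985
Improvement = 0.9985 - 0.8036
Improvement = 0.1949

0.1949


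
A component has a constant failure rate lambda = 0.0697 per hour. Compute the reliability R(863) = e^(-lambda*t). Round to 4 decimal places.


lambda = 0.0697
t = 863
lambda * t = 60.1511
R(t) = e^(-60.1511)
R(t) = 0.0

0.0


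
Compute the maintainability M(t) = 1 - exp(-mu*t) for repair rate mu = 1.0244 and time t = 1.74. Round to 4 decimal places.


mu = 1.0244, t = 1.74
mu * t = 1.0244 * 1.74 = 1.7825
exp(-1.7825) = 0.1682
M(t) = 1 - 0.1682
M(t) = 0.8318

0.8318


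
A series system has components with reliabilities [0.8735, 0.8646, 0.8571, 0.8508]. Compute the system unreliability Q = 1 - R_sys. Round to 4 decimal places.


Components: [0.8735, 0.8646, 0.8571, 0.8508]
After component 1: product = 0.8735
After component 2: product = 0.7552
After component 3: product = 0.6473
After component 4: product = 0.5507
R_sys = 0.5507
Q = 1 - 0.5507 = 0.4493

0.4493


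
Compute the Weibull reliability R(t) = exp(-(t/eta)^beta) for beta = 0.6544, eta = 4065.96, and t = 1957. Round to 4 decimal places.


beta = 0.6544, eta = 4065.96, t = 1957
t/eta = 1957 / 4065.96 = 0.4813
(t/eta)^beta = 0.4813^0.6544 = 0.6197
R(t) = exp(-0.6197)
R(t) = 0.5381

0.5381


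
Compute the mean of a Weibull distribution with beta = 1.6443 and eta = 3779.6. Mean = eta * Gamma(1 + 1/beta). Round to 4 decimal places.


beta = 1.6443, eta = 3779.6
1/beta = 0.6082
1 + 1/beta = 1.6082
Gamma(1.6082) = 0.8945
Mean = 3779.6 * 0.8945
Mean = 3380.703

3380.703


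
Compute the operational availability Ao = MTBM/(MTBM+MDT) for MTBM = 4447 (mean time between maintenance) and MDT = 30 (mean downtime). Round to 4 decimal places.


MTBM = 4447
MDT = 30
MTBM + MDT = 4477
Ao = 4447 / 4477
Ao = 0.9933

0.9933


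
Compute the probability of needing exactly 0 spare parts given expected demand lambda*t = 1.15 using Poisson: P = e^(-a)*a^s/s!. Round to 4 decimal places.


a = 1.15, s = 0
e^(-a) = e^(-1.15) = 0.3166
a^s = 1.15^0 = 1.0
s! = 1
P = 0.3166 * 1.0 / 1
P = 0.3166

0.3166


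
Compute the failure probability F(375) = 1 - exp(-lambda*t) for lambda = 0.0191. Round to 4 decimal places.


lambda = 0.0191, t = 375
lambda * t = 7.1625
exp(-7.1625) = 0.0008
F(t) = 1 - 0.0008
F(t) = 0.9992

0.9992


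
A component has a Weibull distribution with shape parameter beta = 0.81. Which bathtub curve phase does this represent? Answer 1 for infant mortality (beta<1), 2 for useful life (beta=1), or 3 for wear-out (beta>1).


beta = 0.81
Compare beta to 1:
beta < 1 => infant mortality (phase 1)
beta = 1 => useful life (phase 2)
beta > 1 => wear-out (phase 3)
Since beta = 0.81, this is infant mortality (decreasing failure rate)
Phase = 1

1


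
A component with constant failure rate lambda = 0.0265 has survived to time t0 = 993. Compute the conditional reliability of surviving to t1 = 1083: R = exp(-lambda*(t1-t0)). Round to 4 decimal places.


lambda = 0.0265
t0 = 993, t1 = 1083
t1 - t0 = 90
lambda * (t1-t0) = 0.0265 * 90 = 2.385
R = exp(-2.385)
R = 0.0921

0.0921


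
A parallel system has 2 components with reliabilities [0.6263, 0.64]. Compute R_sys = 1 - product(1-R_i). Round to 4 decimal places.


Components: [0.6263, 0.64]
(1 - 0.6263) = 0.3737, running product = 0.3737
(1 - 0.64) = 0.36, running product = 0.1345
Product of (1-R_i) = 0.1345
R_sys = 1 - 0.1345 = 0.8655

0.8655


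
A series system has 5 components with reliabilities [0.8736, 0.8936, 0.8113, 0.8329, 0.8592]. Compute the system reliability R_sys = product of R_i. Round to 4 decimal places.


Components: [0.8736, 0.8936, 0.8113, 0.8329, 0.8592]
After component 1 (R=0.8736): product = 0.8736
After component 2 (R=0.8936): product = 0.7806
After component 3 (R=0.8113): product = 0.6333
After component 4 (R=0.8329): product = 0.5275
After component 5 (R=0.8592): product = 0.4532
R_sys = 0.4532

0.4532


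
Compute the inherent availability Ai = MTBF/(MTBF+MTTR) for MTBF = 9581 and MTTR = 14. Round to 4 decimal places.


MTBF = 9581
MTTR = 14
MTBF + MTTR = 9595
Ai = 9581 / 9595
Ai = 0.9985

0.9985


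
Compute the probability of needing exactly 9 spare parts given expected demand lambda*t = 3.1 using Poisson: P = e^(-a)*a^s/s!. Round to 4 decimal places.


a = 3.1, s = 9
e^(-a) = e^(-3.1) = 0.045
a^s = 3.1^9 = 26439.6222
s! = 362880
P = 0.045 * 26439.6222 / 362880
P = 0.0033

0.0033


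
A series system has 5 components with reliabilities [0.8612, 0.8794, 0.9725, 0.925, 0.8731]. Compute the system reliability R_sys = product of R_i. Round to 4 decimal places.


Components: [0.8612, 0.8794, 0.9725, 0.925, 0.8731]
After component 1 (R=0.8612): product = 0.8612
After component 2 (R=0.8794): product = 0.7573
After component 3 (R=0.9725): product = 0.7365
After component 4 (R=0.925): product = 0.6813
After component 5 (R=0.8731): product = 0.5948
R_sys = 0.5948

0.5948


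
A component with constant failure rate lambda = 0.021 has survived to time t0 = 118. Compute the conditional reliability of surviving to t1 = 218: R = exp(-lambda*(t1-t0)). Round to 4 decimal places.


lambda = 0.021
t0 = 118, t1 = 218
t1 - t0 = 100
lambda * (t1-t0) = 0.021 * 100 = 2.1
R = exp(-2.1)
R = 0.1225

0.1225


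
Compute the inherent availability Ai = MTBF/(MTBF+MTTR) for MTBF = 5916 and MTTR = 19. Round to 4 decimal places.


MTBF = 5916
MTTR = 19
MTBF + MTTR = 5935
Ai = 5916 / 5935
Ai = 0.9968

0.9968


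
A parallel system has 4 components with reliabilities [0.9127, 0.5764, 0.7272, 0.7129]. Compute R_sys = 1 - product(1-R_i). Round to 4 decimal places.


Components: [0.9127, 0.5764, 0.7272, 0.7129]
(1 - 0.9127) = 0.0873, running product = 0.0873
(1 - 0.5764) = 0.4236, running product = 0.037
(1 - 0.7272) = 0.2728, running product = 0.0101
(1 - 0.7129) = 0.2871, running product = 0.0029
Product of (1-R_i) = 0.0029
R_sys = 1 - 0.0029 = 0.9971

0.9971


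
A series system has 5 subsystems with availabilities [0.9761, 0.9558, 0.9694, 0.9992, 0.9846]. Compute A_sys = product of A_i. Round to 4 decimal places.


Subsystems: [0.9761, 0.9558, 0.9694, 0.9992, 0.9846]
After subsystem 1 (A=0.9761): product = 0.9761
After subsystem 2 (A=0.9558): product = 0.933
After subsystem 3 (A=0.9694): product = 0.9044
After subsystem 4 (A=0.9992): product = 0.9037
After subsystem 5 (A=0.9846): product = 0.8898
A_sys = 0.8898

0.8898


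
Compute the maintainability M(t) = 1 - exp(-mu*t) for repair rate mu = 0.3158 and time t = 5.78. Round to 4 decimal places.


mu = 0.3158, t = 5.78
mu * t = 0.3158 * 5.78 = 1.8253
exp(-1.8253) = 0.1612
M(t) = 1 - 0.1612
M(t) = 0.8388

0.8388


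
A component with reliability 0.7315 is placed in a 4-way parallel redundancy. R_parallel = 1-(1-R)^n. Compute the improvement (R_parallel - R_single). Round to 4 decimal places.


R_single = 0.7315, n = 4
1 - R_single = 0.2685
(1 - R_single)^n = 0.2685^4 = 0.0052
R_parallel = 1 - 0.0052 = 0.9948
Improvement = 0.9948 - 0.7315
Improvement = 0.2633

0.2633


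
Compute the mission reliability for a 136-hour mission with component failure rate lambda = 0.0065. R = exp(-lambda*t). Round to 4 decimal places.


lambda = 0.0065
mission_time = 136
lambda * t = 0.0065 * 136 = 0.884
R = exp(-0.884)
R = 0.4131

0.4131


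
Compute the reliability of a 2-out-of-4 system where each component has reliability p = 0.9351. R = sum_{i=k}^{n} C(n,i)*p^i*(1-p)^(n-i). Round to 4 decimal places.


k = 2, n = 4, p = 0.9351
i=2: C(4,2)=6 * 0.9351^2 * 0.0649^2 = 0.0221
i=3: C(4,3)=4 * 0.9351^3 * 0.0649^1 = 0.2123
i=4: C(4,4)=1 * 0.9351^4 * 0.0649^0 = 0.7646
R = sum of terms = 0.999

0.999


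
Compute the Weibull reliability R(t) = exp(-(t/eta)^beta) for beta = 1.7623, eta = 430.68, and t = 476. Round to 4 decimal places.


beta = 1.7623, eta = 430.68, t = 476
t/eta = 476 / 430.68 = 1.1052
(t/eta)^beta = 1.1052^1.7623 = 1.1928
R(t) = exp(-1.1928)
R(t) = 0.3034

0.3034


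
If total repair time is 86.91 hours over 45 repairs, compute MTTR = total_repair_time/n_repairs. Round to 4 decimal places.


total_repair_time = 86.91
n_repairs = 45
MTTR = 86.91 / 45
MTTR = 1.9313

1.9313


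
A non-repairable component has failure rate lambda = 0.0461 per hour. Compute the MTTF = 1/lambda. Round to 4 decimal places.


lambda = 0.0461
MTTF = 1 / 0.0461
MTTF = 21.692

21.692


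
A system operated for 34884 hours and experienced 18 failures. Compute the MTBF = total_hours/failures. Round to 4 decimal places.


total_hours = 34884
failures = 18
MTBF = 34884 / 18
MTBF = 1938.0

1938.0


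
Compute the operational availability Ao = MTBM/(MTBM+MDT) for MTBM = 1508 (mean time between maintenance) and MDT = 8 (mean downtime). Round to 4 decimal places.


MTBM = 1508
MDT = 8
MTBM + MDT = 1516
Ao = 1508 / 1516
Ao = 0.9947

0.9947
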